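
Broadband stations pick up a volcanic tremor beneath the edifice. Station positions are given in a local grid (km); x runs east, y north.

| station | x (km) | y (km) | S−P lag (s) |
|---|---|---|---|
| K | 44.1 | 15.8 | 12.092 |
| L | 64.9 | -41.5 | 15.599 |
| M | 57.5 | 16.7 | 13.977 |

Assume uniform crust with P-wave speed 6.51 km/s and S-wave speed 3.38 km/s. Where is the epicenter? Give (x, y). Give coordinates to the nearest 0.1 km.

Distance from S−P lag: d = Δt · v_P v_S / (v_P − v_S) = Δt · (6.51·3.38)/(6.51−3.38) ≈ 7.0300·Δt.
So d_K = 85.01, d_L = 109.66, d_M = 98.26 km.
Circle about each station: (x − 44.1)² + (y − 15.8)² = 85.01²; (x − 64.9)² + (y + 41.5)² = 109.66²; (x − 57.5)² + (y − 16.7)² = 98.26².
Subtracting pairs of circle equations eliminates x²+y² and gives linear equations (the radical axes):
41.6 x − 114.6 y = -1058.81
26.8 x + 1.8 y = -1037.64
Solving the 2×2 system: x ≈ -38.4, y ≈ -4.7 km.
Check against K (with the unrounded x, y): √((x − 44.1)²+(y − 15.8)²) = 85.01 ≈ 85.01 km. ✓

x ≈ -38.4 km, y ≈ -4.7 km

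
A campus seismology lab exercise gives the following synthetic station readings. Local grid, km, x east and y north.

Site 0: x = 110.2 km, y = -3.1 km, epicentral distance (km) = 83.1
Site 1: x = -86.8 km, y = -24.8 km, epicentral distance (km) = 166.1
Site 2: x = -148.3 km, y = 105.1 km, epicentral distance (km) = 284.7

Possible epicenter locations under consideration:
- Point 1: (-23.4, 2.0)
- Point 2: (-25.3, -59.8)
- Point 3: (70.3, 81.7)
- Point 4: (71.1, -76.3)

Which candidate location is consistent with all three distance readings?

Point 4

For each candidate, compare |candidate − station| to the reported distance:
Point 1: residuals Site 0 50.6, Site 1 97.3, Site 2 122.7 → max 122.7 km
Point 2: residuals Site 0 63.8, Site 1 95.3, Site 2 79.0 → max 95.3 km
Point 3: residuals Site 0 10.6, Site 1 23.7, Site 2 64.9 → max 64.9 km
Point 4: residuals Site 0 0.1, Site 1 0.0, Site 2 0.0 → max 0.1 km
Only Point 4 has all residuals ≈ 0.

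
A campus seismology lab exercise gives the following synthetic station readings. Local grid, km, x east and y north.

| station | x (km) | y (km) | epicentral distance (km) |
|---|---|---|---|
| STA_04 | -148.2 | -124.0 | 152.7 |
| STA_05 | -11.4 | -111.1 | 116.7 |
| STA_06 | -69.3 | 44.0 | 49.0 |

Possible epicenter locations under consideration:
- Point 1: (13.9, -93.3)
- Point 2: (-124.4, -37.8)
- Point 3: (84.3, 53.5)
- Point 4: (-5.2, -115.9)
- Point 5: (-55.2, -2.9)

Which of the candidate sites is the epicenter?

Point 5

For each candidate, compare |candidate − station| to the reported distance:
Point 1: residuals STA_04 12.3, STA_05 85.8, STA_06 111.5 → max 111.5 km
Point 2: residuals STA_04 63.3, STA_05 18.0, STA_06 49.6 → max 63.3 km
Point 3: residuals STA_04 139.8, STA_05 73.7, STA_06 104.9 → max 139.8 km
Point 4: residuals STA_04 9.5, STA_05 108.9, STA_06 123.3 → max 123.3 km
Point 5: residuals STA_04 0.0, STA_05 0.0, STA_06 0.0 → max 0.0 km
Only Point 5 has all residuals ≈ 0.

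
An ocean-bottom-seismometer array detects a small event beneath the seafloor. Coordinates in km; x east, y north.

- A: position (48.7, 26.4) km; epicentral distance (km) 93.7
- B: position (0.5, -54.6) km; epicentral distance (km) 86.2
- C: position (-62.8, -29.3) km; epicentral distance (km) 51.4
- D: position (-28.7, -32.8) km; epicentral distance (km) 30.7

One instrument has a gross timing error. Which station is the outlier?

Solve using three stations at a time. Using A, B, C (subtract circle equations pairwise → linear system) gives (x, y) ≈ (-44.7, 18.8).
Distances from that point to each station vs reported:
  A: calculated 93.7 vs reported 93.7 → residual 0.0 km
  B: calculated 86.2 vs reported 86.2 → residual 0.0 km
  C: calculated 51.4 vs reported 51.4 → residual 0.0 km
  D: calculated 54.0 vs reported 30.7 → residual 23.3 km
A, B, C are mutually consistent (residuals ≈ 0); D is off by 23.3 km.

D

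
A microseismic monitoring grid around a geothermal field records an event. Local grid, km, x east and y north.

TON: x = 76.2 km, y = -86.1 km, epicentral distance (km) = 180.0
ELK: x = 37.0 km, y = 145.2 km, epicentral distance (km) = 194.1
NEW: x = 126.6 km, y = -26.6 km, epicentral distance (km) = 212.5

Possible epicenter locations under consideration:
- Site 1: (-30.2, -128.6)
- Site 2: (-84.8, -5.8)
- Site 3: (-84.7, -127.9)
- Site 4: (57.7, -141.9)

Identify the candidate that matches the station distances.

Site 2

For each candidate, compare |candidate − station| to the reported distance:
Site 1: residuals TON 65.4, ELK 87.8, NEW 25.4 → max 87.8 km
Site 2: residuals TON 0.1, ELK 0.1, NEW 0.1 → max 0.1 km
Site 3: residuals TON 13.8, ELK 104.9, NEW 21.8 → max 104.9 km
Site 4: residuals TON 121.2, ELK 93.7, NEW 78.2 → max 121.2 km
Only Site 2 has all residuals ≈ 0.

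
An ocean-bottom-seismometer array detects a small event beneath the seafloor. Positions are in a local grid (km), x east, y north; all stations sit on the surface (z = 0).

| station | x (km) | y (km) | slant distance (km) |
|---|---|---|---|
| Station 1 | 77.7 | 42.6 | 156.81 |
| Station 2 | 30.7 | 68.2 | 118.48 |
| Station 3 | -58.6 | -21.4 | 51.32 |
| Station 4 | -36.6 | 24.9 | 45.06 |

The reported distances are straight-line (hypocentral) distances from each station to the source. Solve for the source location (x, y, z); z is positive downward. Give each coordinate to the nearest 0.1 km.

Each station gives a sphere (x−x_i)² + (y−y_i)² + z² = d_i² (stations at z=0).
Subtracting the Station 1 sphere from Station 2 and Station 3: z² cancels, leaving linear equations in x and y:
-94.0 x + 51.2 y = 8293.55
-272.6 x − 128.0 y = 17995.50
Solving: x ≈ -76.299, y ≈ 21.903 km (keep extra digits for the depth step; rounded: -76.3, 21.9).
Then from the Station 1 sphere: z² = 156.81² − (x − 77.7)² − (y − 42.6)² with x = -76.299, y = 21.903, so z ≈ 21.103 ≈ 21.1 km.

x ≈ -76.3 km, y ≈ 21.9 km, depth ≈ 21.1 km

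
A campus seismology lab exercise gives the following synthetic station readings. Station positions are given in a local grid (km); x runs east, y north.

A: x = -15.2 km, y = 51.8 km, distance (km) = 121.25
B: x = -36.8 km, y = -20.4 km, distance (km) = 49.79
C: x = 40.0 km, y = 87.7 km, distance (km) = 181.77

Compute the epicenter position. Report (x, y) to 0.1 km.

Circle about each station: (x + 15.2)² + (y − 51.8)² = 121.25²; (x + 36.8)² + (y + 20.4)² = 49.79²; (x − 40.0)² + (y − 87.7)² = 181.77².
Subtracting the A equation from the B and C equations removes the quadratic terms:
-43.2 x − 144.4 y = 11078.64
110.4 x + 71.8 y = -11961.76
Solving the 2×2 system: x ≈ -72.6, y ≈ -55.0 km.

(-72.6, -55.0)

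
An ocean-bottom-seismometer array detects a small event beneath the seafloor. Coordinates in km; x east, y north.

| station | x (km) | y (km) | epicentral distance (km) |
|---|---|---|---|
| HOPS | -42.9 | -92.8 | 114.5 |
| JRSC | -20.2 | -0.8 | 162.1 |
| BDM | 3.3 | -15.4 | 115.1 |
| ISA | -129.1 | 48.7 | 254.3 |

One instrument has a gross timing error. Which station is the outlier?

JRSC

Solve using three stations at a time. Using HOPS, BDM, ISA (subtract circle equations pairwise → linear system) gives (x, y) ≈ (70.5, -108.9).
Distances from that point to each station vs reported:
  HOPS: calculated 114.5 vs reported 114.5 → residual 0.0 km
  JRSC: calculated 141.1 vs reported 162.1 → residual 21.0 km
  BDM: calculated 115.1 vs reported 115.1 → residual 0.0 km
  ISA: calculated 254.3 vs reported 254.3 → residual 0.0 km
HOPS, BDM, ISA are mutually consistent (residuals ≈ 0); JRSC is off by 21.0 km.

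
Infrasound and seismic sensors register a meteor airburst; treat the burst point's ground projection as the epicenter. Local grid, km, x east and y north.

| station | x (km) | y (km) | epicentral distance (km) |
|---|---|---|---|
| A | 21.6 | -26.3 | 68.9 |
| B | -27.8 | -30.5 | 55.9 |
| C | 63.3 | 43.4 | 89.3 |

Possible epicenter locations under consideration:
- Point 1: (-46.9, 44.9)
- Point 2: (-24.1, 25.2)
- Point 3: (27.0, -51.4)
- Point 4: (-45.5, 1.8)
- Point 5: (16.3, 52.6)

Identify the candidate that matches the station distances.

For each candidate, compare |candidate − station| to the reported distance:
Point 1: residuals A 29.9, B 21.9, C 20.9 → max 29.9 km
Point 2: residuals A 0.0, B 0.1, C 0.0 → max 0.1 km
Point 3: residuals A 43.2, B 2.8, C 12.2 → max 43.2 km
Point 4: residuals A 3.8, B 19.1, C 27.2 → max 27.2 km
Point 5: residuals A 10.2, B 38.2, C 41.4 → max 41.4 km
Only Point 2 has all residuals ≈ 0.

Point 2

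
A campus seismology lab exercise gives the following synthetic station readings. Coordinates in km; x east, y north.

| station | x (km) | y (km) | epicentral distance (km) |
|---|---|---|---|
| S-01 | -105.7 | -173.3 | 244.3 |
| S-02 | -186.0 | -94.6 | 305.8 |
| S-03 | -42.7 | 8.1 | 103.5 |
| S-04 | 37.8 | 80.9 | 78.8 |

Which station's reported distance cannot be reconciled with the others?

Solve using three stations at a time. Using S-01, S-03, S-04 (subtract circle equations pairwise → linear system) gives (x, y) ≈ (60.8, 5.5).
Distances from that point to each station vs reported:
  S-01: calculated 244.3 vs reported 244.3 → residual 0.0 km
  S-02: calculated 266.3 vs reported 305.8 → residual 39.5 km
  S-03: calculated 103.5 vs reported 103.5 → residual 0.0 km
  S-04: calculated 78.8 vs reported 78.8 → residual 0.0 km
S-01, S-03, S-04 are mutually consistent (residuals ≈ 0); S-02 is off by 39.5 km.

S-02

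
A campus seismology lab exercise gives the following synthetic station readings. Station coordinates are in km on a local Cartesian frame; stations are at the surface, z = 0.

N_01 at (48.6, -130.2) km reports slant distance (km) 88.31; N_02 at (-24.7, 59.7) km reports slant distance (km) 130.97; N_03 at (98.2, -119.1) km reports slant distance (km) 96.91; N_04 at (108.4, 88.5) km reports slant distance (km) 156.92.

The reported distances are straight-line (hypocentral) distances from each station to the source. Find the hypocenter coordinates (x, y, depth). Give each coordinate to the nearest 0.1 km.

Each station gives a sphere (x−x_i)² + (y−y_i)² + z² = d_i² (stations at z=0).
Subtracting the N_01 sphere from N_02 and N_03: z² cancels, leaving linear equations in x and y:
-146.6 x + 379.8 y = -24494.30
99.2 x + 22.2 y = 2921.16
Solving: x ≈ 40.391, y ≈ -48.902 km (keep extra digits for the depth step; rounded: 40.4, -48.9).
Then from the N_01 sphere: z² = 88.31² − (x − 48.6)² − (y + 130.2)² with x = 40.391, y = -48.902, so z ≈ 33.495 ≈ 33.5 km.

(40.4, -48.9, 33.5)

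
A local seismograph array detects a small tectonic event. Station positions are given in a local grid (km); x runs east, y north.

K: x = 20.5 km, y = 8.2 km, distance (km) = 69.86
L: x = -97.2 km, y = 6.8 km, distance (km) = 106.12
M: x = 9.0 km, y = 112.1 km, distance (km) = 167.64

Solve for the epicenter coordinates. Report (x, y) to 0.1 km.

x ≈ -10.5 km, y ≈ -54.4 km

Circle about each station: (x − 20.5)² + (y − 8.2)² = 69.86²; (x + 97.2)² + (y − 6.8)² = 106.12²; (x − 9.0)² + (y − 112.1)² = 167.64².
Subtracting the K equation from the L and M equations removes the quadratic terms:
-235.4 x − 2.8 y = 2625.56
-23.0 x + 207.8 y = -11062.83
Solving the 2×2 system: x ≈ -10.5, y ≈ -54.4 km.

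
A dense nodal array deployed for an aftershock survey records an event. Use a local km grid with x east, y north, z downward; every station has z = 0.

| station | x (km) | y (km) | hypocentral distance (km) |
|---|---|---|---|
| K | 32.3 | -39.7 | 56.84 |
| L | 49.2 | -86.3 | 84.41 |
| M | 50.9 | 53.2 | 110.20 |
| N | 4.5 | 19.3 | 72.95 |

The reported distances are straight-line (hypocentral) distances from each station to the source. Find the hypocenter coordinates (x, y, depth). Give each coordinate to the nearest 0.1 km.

x ≈ 5.5 km, y ≈ -34.0 km, depth ≈ 49.8 km

Each station gives a sphere (x−x_i)² + (y−y_i)² + z² = d_i² (stations at z=0).
Subtracting the K sphere from L and M: z² cancels, leaving linear equations in x and y:
33.8 x − 93.2 y = 3354.69
37.2 x + 185.8 y = -6111.58
Solving: x ≈ 5.509, y ≈ -33.996 km (keep extra digits for the depth step; rounded: 5.5, -34.0).
Then from the K sphere: z² = 56.84² − (x − 32.3)² − (y + 39.7)² with x = 5.509, y = -33.996, so z ≈ 49.805 ≈ 49.8 km.
Check against N (with the unrounded solution): distance 72.95 ≈ 72.95 km. ✓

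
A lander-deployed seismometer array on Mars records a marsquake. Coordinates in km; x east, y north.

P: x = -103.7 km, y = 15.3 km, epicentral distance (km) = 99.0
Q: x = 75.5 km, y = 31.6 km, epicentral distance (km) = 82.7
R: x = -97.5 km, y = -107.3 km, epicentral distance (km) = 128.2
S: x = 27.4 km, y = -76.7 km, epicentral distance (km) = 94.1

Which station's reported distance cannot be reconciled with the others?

R

Solve using three stations at a time. Using P, Q, S (subtract circle equations pairwise → linear system) gives (x, y) ≈ (-4.8, 11.7).
Distances from that point to each station vs reported:
  P: calculated 99.0 vs reported 99.0 → residual 0.0 km
  Q: calculated 82.7 vs reported 82.7 → residual 0.0 km
  R: calculated 150.9 vs reported 128.2 → residual 22.7 km
  S: calculated 94.1 vs reported 94.1 → residual 0.0 km
P, Q, S are mutually consistent (residuals ≈ 0); R is off by 22.7 km.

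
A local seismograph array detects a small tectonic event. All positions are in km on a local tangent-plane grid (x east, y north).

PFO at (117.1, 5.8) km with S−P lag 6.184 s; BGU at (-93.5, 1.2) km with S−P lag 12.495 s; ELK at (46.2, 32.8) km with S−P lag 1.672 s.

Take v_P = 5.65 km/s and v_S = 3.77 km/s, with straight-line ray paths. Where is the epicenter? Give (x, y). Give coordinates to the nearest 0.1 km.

x ≈ 47.5 km, y ≈ 13.9 km

Distance from S−P lag: d = Δt · v_P v_S / (v_P − v_S) = Δt · (5.65·3.77)/(5.65−3.77) ≈ 11.3301·Δt.
So d_PFO = 70.07, d_BGU = 141.57, d_ELK = 18.94 km.
Circle about each station: (x − 117.1)² + (y − 5.8)² = 70.07²; (x + 93.5)² + (y − 1.2)² = 141.57²; (x − 46.2)² + (y − 32.8)² = 18.94².
Subtracting pairs of circle equations eliminates x²+y² and gives linear equations (the radical axes):
-421.2 x − 9.2 y = -20134.62
-141.8 x + 54.0 y = -5984.69
Solving the 2×2 system: x ≈ 47.5, y ≈ 13.9 km.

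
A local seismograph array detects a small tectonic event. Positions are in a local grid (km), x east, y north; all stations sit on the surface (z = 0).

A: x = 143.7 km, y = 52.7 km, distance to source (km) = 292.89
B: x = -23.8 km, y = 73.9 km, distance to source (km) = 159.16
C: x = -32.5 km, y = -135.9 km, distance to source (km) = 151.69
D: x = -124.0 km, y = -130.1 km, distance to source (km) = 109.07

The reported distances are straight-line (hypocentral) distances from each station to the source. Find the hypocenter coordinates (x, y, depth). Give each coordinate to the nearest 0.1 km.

Each station gives a sphere (x−x_i)² + (y−y_i)² + z² = d_i² (stations at z=0).
Subtracting the A sphere from B and C: z² cancels, leaving linear equations in x and y:
-335.0 x + 42.4 y = 43053.32
-352.4 x − 377.2 y = 58872.78
Solving: x ≈ -132.593, y ≈ -32.203 km (keep extra digits for the depth step; rounded: -132.6, -32.2).
Then from the A sphere: z² = 292.89² − (x − 143.7)² − (y − 52.7)² with x = -132.593, y = -32.203, so z ≈ 47.310 ≈ 47.3 km.

(-132.6, -32.2, 47.3)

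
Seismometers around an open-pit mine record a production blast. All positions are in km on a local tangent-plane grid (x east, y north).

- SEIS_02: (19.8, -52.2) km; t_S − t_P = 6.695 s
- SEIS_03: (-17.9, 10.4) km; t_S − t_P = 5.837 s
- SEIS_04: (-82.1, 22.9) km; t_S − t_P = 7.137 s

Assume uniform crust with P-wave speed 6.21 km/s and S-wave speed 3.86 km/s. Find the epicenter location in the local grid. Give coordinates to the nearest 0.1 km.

Distance from S−P lag: d = Δt · v_P v_S / (v_P − v_S) = Δt · (6.21·3.86)/(6.21−3.86) ≈ 10.2003·Δt.
So d_SEIS_02 = 68.29, d_SEIS_03 = 59.54, d_SEIS_04 = 72.80 km.
Circle about each station: (x − 19.8)² + (y + 52.2)² = 68.29²; (x + 17.9)² + (y − 10.4)² = 59.54²; (x + 82.1)² + (y − 22.9)² = 72.80².
Subtracting the SEIS_02 equation from the SEIS_03 and SEIS_04 equations removes the quadratic terms:
-75.4 x + 125.2 y = -1569.80
-203.8 x + 150.2 y = 3511.62
Solving the 2×2 system: x ≈ -47.6, y ≈ -41.2 km.

x ≈ -47.6 km, y ≈ -41.2 km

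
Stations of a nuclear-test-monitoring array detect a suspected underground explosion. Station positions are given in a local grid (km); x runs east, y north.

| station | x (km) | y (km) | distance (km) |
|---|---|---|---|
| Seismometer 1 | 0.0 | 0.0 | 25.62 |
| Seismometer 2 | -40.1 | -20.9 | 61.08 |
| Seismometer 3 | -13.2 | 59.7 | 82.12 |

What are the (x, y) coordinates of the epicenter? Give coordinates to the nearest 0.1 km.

x ≈ 20.7 km, y ≈ -15.1 km

Circle about each station: x² + y² = 25.62²; (x + 40.1)² + (y + 20.9)² = 61.08²; (x + 13.2)² + (y − 59.7)² = 82.12².
Subtracting the Seismometer 1 equation from the Seismometer 2 and Seismometer 3 equations removes the quadratic terms:
-80.2 x − 41.8 y = -1029.56
-26.4 x + 119.4 y = -2348.98
Solving the 2×2 system: x ≈ 20.7, y ≈ -15.1 km.
Check against Seismometer 1 (with the unrounded x, y): √(x²+y²) = 25.62 ≈ 25.62 km. ✓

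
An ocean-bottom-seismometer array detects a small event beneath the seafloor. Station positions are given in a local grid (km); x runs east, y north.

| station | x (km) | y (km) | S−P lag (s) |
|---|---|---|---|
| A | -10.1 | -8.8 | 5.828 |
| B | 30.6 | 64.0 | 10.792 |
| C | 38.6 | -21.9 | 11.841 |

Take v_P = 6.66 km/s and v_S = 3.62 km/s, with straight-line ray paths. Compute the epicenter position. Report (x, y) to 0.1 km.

x ≈ -44.2 km, y ≈ 22.4 km

Distance from S−P lag: d = Δt · v_P v_S / (v_P − v_S) = Δt · (6.66·3.62)/(6.66−3.62) ≈ 7.9307·Δt.
So d_A = 46.22, d_B = 85.59, d_C = 93.91 km.
Circle about each station: (x + 10.1)² + (y + 8.8)² = 46.22²; (x − 30.6)² + (y − 64.0)² = 85.59²; (x − 38.6)² + (y + 21.9)² = 93.91².
Subtracting the A equation from the B and C equations removes the quadratic terms:
81.4 x + 145.6 y = -336.45
97.4 x − 26.2 y = -4892.68
Solving the 2×2 system: x ≈ -44.2, y ≈ 22.4 km.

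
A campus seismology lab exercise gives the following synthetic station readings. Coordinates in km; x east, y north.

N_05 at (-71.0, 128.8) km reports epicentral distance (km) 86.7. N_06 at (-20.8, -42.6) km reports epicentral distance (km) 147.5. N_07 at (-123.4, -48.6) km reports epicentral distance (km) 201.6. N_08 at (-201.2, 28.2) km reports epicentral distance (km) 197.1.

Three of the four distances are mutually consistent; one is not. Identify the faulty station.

Solve using three stations at a time. Using N_05, N_06, N_07 (subtract circle equations pairwise → linear system) gives (x, y) ≈ (11.3, 101.4).
Distances from that point to each station vs reported:
  N_05: calculated 86.8 vs reported 86.7 → residual 0.1 km
  N_06: calculated 147.5 vs reported 147.5 → residual 0.0 km
  N_07: calculated 201.6 vs reported 201.6 → residual 0.0 km
  N_08: calculated 224.8 vs reported 197.1 → residual 27.7 km
N_05, N_06, N_07 are mutually consistent (residuals ≈ 0); N_08 is off by 27.7 km.

N_08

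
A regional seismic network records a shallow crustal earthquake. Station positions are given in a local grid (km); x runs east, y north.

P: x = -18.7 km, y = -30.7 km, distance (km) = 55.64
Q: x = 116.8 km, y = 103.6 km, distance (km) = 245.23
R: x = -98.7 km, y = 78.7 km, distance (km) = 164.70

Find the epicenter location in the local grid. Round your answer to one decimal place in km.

-48.0 km east, -78.0 km north

Circle about each station: (x + 18.7)² + (y + 30.7)² = 55.64²; (x − 116.8)² + (y − 103.6)² = 245.23²; (x + 98.7)² + (y − 78.7)² = 164.70².
Subtracting the P equation from the Q and R equations removes the quadratic terms:
271.0 x + 268.6 y = -33958.92
-160.0 x + 218.8 y = -9387.08
Solving the 2×2 system: x ≈ -48.0, y ≈ -78.0 km.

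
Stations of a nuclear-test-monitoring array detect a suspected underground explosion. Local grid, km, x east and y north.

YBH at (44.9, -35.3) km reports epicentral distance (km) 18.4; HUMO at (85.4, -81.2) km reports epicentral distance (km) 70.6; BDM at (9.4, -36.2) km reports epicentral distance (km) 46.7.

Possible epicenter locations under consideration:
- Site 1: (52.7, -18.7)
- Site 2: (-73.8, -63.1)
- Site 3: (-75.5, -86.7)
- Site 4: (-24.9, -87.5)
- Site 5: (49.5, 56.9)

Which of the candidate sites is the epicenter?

Site 1

For each candidate, compare |candidate − station| to the reported distance:
Site 1: residuals YBH 0.1, HUMO 0.1, BDM 0.0 → max 0.1 km
Site 2: residuals YBH 103.5, HUMO 89.6, BDM 40.7 → max 103.5 km
Site 3: residuals YBH 112.5, HUMO 90.4, BDM 52.1 → max 112.5 km
Site 4: residuals YBH 68.8, HUMO 39.9, BDM 15.0 → max 68.8 km
Site 5: residuals YBH 73.9, HUMO 72.1, BDM 54.7 → max 73.9 km
Only Site 1 has all residuals ≈ 0.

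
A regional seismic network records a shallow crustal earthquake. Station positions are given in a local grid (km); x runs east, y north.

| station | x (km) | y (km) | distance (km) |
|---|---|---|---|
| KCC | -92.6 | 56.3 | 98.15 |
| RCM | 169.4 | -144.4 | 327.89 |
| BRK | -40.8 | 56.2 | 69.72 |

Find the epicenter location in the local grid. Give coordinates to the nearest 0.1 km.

(-20.5, 122.9)

Circle about each station: (x + 92.6)² + (y − 56.3)² = 98.15²; (x − 169.4)² + (y + 144.4)² = 327.89²; (x + 40.8)² + (y − 56.2)² = 69.72².
Subtracting the KCC equation from the RCM and BRK equations removes the quadratic terms:
524.0 x − 401.4 y = -60075.16
103.6 x − 0.2 y = -2148.83
Solving the 2×2 system: x ≈ -20.5, y ≈ 122.9 km.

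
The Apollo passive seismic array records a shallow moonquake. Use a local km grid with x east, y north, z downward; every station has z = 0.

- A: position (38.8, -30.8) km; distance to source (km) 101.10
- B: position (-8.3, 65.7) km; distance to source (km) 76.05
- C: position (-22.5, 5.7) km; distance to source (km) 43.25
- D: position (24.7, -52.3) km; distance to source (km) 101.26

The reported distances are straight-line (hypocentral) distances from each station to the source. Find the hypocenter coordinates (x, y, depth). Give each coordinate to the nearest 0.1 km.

Each station gives a sphere (x−x_i)² + (y−y_i)² + z² = d_i² (stations at z=0).
Subtracting the A sphere from B and C: z² cancels, leaving linear equations in x and y:
-94.2 x + 193.0 y = 6368.91
-122.6 x + 73.0 y = 6435.31
Solving: x ≈ -46.296, y ≈ 10.403 km (keep extra digits for the depth step; rounded: -46.3, 10.4).
Then from the A sphere: z² = 101.10² − (x − 38.8)² − (y + 30.8)² with x = -46.296, y = 10.403, so z ≈ 35.808 ≈ 35.8 km.

(-46.3, 10.4, 35.8)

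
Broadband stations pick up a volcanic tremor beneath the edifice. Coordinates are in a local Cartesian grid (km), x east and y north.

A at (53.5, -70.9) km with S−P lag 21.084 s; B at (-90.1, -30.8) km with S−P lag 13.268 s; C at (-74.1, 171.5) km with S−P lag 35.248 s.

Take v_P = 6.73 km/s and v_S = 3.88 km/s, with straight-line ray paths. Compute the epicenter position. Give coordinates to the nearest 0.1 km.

(-123.8, -147.6)

Distance from S−P lag: d = Δt · v_P v_S / (v_P − v_S) = Δt · (6.73·3.88)/(6.73−3.88) ≈ 9.1622·Δt.
So d_A = 193.18, d_B = 121.56, d_C = 322.95 km.
Circle about each station: (x − 53.5)² + (y + 70.9)² = 193.18²; (x + 90.1)² + (y + 30.8)² = 121.56²; (x + 74.1)² + (y − 171.5)² = 322.95².
Subtracting the A equation from the B and C equations removes the quadratic terms:
-287.2 x + 80.2 y = 23719.27
-255.2 x + 484.8 y = -39964.19
Solving the 2×2 system: x ≈ -123.8, y ≈ -147.6 km.
Check against A (with the unrounded x, y): √((x − 53.5)²+(y + 70.9)²) = 193.19 ≈ 193.18 km. ✓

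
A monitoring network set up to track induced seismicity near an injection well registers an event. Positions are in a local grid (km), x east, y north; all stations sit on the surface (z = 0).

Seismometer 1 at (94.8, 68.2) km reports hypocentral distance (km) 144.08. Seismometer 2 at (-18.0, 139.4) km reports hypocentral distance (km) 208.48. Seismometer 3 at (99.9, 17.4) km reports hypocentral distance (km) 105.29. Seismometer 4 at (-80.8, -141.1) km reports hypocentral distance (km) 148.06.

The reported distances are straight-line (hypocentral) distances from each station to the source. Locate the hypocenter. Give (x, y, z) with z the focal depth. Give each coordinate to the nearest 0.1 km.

(36.6, -58.5, 36.3)

Each station gives a sphere (x−x_i)² + (y−y_i)² + z² = d_i² (stations at z=0).
Subtracting the Seismometer 1 sphere from Seismometer 2 and Seismometer 3: z² cancels, leaving linear equations in x and y:
-225.6 x + 142.4 y = -16586.78
10.2 x − 101.6 y = 6317.55
Solving: x ≈ 36.593, y ≈ -58.507 km (keep extra digits for the depth step; rounded: 36.6, -58.5).
Then from the Seismometer 1 sphere: z² = 144.08² − (x − 94.8)² − (y − 68.2)² with x = 36.593, y = -58.507, so z ≈ 36.281 ≈ 36.3 km.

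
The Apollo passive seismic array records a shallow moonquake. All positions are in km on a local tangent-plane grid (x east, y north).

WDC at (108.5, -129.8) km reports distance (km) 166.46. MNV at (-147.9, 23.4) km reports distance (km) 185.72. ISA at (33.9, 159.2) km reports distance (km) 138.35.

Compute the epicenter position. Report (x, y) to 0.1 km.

(37.8, 20.9)

Circle about each station: (x − 108.5)² + (y + 129.8)² = 166.46²; (x + 147.9)² + (y − 23.4)² = 185.72²; (x − 33.9)² + (y − 159.2)² = 138.35².
Subtracting pairs of circle equations eliminates x²+y² and gives linear equations (the radical axes):
-512.8 x + 306.4 y = -12981.31
-149.2 x + 578.0 y = 6441.77
Solving the 2×2 system: x ≈ 37.8, y ≈ 20.9 km.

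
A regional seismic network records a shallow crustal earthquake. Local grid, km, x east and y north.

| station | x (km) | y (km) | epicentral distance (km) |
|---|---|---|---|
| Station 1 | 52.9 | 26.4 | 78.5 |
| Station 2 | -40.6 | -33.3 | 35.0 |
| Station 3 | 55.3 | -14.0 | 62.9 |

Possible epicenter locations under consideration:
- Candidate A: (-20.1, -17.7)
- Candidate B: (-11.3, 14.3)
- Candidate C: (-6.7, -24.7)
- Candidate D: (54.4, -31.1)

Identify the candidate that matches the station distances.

For each candidate, compare |candidate − station| to the reported distance:
Candidate A: residuals Station 1 6.8, Station 2 9.2, Station 3 12.6 → max 12.6 km
Candidate B: residuals Station 1 13.2, Station 2 20.9, Station 3 9.5 → max 20.9 km
Candidate C: residuals Station 1 0.0, Station 2 0.0, Station 3 0.0 → max 0.0 km
Candidate D: residuals Station 1 21.0, Station 2 60.0, Station 3 45.8 → max 60.0 km
Only Candidate C has all residuals ≈ 0.

Candidate C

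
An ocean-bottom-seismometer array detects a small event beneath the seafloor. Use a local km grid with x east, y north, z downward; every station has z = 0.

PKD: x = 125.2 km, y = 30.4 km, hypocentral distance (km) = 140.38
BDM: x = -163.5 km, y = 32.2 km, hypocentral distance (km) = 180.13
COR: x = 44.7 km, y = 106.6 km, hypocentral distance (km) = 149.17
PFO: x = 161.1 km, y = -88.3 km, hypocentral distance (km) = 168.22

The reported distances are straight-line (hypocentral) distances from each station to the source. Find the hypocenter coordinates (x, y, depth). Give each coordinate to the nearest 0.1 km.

Each station gives a sphere (x−x_i)² + (y−y_i)² + z² = d_i² (stations at z=0).
Subtracting the PKD sphere from BDM and COR: z² cancels, leaving linear equations in x and y:
-577.4 x + 3.6 y = -1570.38
-161.0 x + 152.4 y = -5782.69
Solving: x ≈ 2.500, y ≈ -35.303 km (keep extra digits for the depth step; rounded: 2.5, -35.3).
Then from the PKD sphere: z² = 140.38² − (x − 125.2)² − (y − 30.4)² with x = 2.500, y = -35.303, so z ≈ 18.286 ≈ 18.3 km.
Check against PFO (with the unrounded solution): distance 168.22 ≈ 168.22 km. ✓

(2.5, -35.3, 18.3)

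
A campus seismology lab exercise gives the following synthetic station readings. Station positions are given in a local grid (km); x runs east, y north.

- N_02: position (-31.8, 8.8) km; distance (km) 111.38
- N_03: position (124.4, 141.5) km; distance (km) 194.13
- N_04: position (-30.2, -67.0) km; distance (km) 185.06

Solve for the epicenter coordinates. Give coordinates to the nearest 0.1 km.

Circle about each station: (x + 31.8)² + (y − 8.8)² = 111.38²; (x − 124.4)² + (y − 141.5)² = 194.13²; (x + 30.2)² + (y + 67.0)² = 185.06².
Subtracting pairs of circle equations eliminates x²+y² and gives linear equations (the radical axes):
312.4 x + 265.4 y = 9127.98
3.2 x − 151.6 y = -17529.34
Solving the 2×2 system: x ≈ -67.8, y ≈ 114.2 km.

-67.8 km east, 114.2 km north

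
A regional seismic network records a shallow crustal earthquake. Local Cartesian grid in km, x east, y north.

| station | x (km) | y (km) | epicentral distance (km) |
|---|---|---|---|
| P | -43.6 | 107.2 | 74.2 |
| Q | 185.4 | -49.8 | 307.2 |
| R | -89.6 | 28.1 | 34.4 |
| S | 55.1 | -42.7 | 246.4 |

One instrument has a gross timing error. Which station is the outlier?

S

Solve using three stations at a time. Using P, Q, R (subtract circle equations pairwise → linear system) gives (x, y) ≈ (-101.3, 60.5).
Distances from that point to each station vs reported:
  P: calculated 74.2 vs reported 74.2 → residual 0.0 km
  Q: calculated 307.2 vs reported 307.2 → residual 0.0 km
  R: calculated 34.5 vs reported 34.4 → residual 0.1 km
  S: calculated 187.4 vs reported 246.4 → residual 59.0 km
P, Q, R are mutually consistent (residuals ≈ 0); S is off by 59.0 km.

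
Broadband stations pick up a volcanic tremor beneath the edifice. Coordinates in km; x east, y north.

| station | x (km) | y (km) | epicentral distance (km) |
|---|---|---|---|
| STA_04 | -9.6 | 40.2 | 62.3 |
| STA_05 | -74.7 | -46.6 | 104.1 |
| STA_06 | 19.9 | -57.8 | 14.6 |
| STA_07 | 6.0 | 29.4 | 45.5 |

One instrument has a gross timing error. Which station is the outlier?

STA_06

Solve using three stations at a time. Using STA_04, STA_05, STA_07 (subtract circle equations pairwise → linear system) gives (x, y) ≈ (23.6, -12.4).
Distances from that point to each station vs reported:
  STA_04: calculated 62.2 vs reported 62.3 → residual 0.1 km
  STA_05: calculated 104.0 vs reported 104.1 → residual 0.1 km
  STA_06: calculated 45.5 vs reported 14.6 → residual 30.9 km
  STA_07: calculated 45.4 vs reported 45.5 → residual 0.1 km
STA_04, STA_05, STA_07 are mutually consistent (residuals ≈ 0); STA_06 is off by 30.9 km.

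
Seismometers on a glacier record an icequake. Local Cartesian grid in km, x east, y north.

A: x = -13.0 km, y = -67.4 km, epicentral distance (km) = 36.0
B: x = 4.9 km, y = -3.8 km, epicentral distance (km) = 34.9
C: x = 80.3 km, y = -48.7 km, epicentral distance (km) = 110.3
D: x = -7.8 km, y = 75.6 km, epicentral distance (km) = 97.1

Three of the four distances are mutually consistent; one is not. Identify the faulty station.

Solve using three stations at a time. Using B, C, D (subtract circle equations pairwise → linear system) gives (x, y) ≈ (-26.1, -19.8).
Distances from that point to each station vs reported:
  A: calculated 49.4 vs reported 36.0 → residual 13.4 km
  B: calculated 34.9 vs reported 34.9 → residual 0.0 km
  C: calculated 110.3 vs reported 110.3 → residual 0.0 km
  D: calculated 97.1 vs reported 97.1 → residual 0.0 km
B, C, D are mutually consistent (residuals ≈ 0); A is off by 13.4 km.

A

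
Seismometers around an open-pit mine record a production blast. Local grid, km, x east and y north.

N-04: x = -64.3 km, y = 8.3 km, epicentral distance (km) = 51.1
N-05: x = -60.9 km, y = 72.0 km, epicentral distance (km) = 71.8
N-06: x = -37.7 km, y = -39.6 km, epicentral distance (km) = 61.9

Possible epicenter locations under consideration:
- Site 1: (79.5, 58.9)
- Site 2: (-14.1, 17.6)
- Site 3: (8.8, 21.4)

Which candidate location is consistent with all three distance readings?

Site 2

For each candidate, compare |candidate − station| to the reported distance:
Site 1: residuals N-04 101.3, N-05 69.2, N-06 91.2 → max 101.3 km
Site 2: residuals N-04 0.0, N-05 0.0, N-06 0.0 → max 0.0 km
Site 3: residuals N-04 23.2, N-05 14.3, N-06 14.8 → max 23.2 km
Only Site 2 has all residuals ≈ 0.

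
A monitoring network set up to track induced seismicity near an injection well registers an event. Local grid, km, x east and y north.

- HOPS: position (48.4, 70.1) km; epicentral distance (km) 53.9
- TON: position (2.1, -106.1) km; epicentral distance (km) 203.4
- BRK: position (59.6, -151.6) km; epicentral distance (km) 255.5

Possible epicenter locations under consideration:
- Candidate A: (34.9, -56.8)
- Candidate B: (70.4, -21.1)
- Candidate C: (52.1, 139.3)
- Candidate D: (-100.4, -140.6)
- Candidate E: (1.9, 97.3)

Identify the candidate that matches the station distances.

Candidate E

For each candidate, compare |candidate − station| to the reported distance:
Candidate A: residuals HOPS 73.7, TON 144.2, BRK 157.5 → max 157.5 km
Candidate B: residuals HOPS 39.9, TON 94.4, BRK 124.6 → max 124.6 km
Candidate C: residuals HOPS 15.4, TON 47.0, BRK 35.5 → max 47.0 km
Candidate D: residuals HOPS 204.0, TON 95.2, BRK 95.1 → max 204.0 km
Candidate E: residuals HOPS 0.0, TON 0.0, BRK 0.0 → max 0.0 km
Only Candidate E has all residuals ≈ 0.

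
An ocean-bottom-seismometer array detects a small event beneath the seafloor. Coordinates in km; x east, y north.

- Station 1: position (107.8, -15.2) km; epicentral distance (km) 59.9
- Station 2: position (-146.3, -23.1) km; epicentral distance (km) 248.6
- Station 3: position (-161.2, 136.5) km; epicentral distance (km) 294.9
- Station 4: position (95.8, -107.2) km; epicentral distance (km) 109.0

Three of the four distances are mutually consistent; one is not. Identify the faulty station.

Station 1

Solve using three stations at a time. Using Station 2, Station 3, Station 4 (subtract circle equations pairwise → linear system) gives (x, y) ≈ (101.1, 1.7).
Distances from that point to each station vs reported:
  Station 1: calculated 18.2 vs reported 59.9 → residual 41.7 km
  Station 2: calculated 248.6 vs reported 248.6 → residual 0.0 km
  Station 3: calculated 294.9 vs reported 294.9 → residual 0.0 km
  Station 4: calculated 109.0 vs reported 109.0 → residual 0.0 km
Station 2, Station 3, Station 4 are mutually consistent (residuals ≈ 0); Station 1 is off by 41.7 km.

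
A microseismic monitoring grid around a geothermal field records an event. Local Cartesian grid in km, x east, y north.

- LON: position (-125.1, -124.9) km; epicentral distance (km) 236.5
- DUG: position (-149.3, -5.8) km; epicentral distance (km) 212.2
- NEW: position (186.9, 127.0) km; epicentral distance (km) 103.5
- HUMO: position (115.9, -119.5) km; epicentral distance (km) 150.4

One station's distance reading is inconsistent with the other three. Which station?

NEW

Solve using three stations at a time. Using LON, DUG, HUMO (subtract circle equations pairwise → linear system) gives (x, y) ≈ (61.3, 20.8).
Distances from that point to each station vs reported:
  LON: calculated 236.6 vs reported 236.5 → residual 0.1 km
  DUG: calculated 212.3 vs reported 212.2 → residual 0.1 km
  NEW: calculated 164.5 vs reported 103.5 → residual 61.0 km
  HUMO: calculated 150.5 vs reported 150.4 → residual 0.1 km
LON, DUG, HUMO are mutually consistent (residuals ≈ 0); NEW is off by 61.0 km.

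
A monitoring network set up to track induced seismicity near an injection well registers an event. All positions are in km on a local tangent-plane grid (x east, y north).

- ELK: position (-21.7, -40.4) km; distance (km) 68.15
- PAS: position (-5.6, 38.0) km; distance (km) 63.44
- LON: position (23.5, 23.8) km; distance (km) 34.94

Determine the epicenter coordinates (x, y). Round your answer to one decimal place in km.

38.2 km east, -7.9 km north

Circle about each station: (x + 21.7)² + (y + 40.4)² = 68.15²; (x + 5.6)² + (y − 38.0)² = 63.44²; (x − 23.5)² + (y − 23.8)² = 34.94².
Subtracting pairs of circle equations eliminates x²+y² and gives linear equations (the radical axes):
32.2 x + 156.8 y = -7.90
90.4 x + 128.4 y = 2439.26
Solving the 2×2 system: x ≈ 38.2, y ≈ -7.9 km.
Check against ELK (with the unrounded x, y): √((x + 21.7)²+(y + 40.4)²) = 68.15 ≈ 68.15 km. ✓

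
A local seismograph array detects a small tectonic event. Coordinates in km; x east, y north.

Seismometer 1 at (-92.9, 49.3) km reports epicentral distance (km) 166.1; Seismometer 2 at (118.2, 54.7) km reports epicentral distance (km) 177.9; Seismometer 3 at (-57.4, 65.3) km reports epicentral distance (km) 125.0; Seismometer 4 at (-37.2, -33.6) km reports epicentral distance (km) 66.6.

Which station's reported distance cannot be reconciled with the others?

Solve using three stations at a time. Using Seismometer 1, Seismometer 2, Seismometer 4 (subtract circle equations pairwise → linear system) gives (x, y) ≈ (6.5, -83.7).
Distances from that point to each station vs reported:
  Seismometer 1: calculated 166.1 vs reported 166.1 → residual 0.0 km
  Seismometer 2: calculated 177.9 vs reported 177.9 → residual 0.0 km
  Seismometer 3: calculated 162.1 vs reported 125.0 → residual 37.1 km
  Seismometer 4: calculated 66.5 vs reported 66.6 → residual 0.1 km
Seismometer 1, Seismometer 2, Seismometer 4 are mutually consistent (residuals ≈ 0); Seismometer 3 is off by 37.1 km.

Seismometer 3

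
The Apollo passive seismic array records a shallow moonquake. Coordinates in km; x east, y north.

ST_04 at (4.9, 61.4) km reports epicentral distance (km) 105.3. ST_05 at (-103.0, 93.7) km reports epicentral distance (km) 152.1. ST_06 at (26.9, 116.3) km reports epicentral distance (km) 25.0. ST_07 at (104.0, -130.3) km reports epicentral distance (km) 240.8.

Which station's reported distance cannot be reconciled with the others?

Solve using three stations at a time. Using ST_05, ST_06, ST_07 (subtract circle equations pairwise → linear system) gives (x, y) ≈ (48.8, 104.1).
Distances from that point to each station vs reported:
  ST_04: calculated 61.2 vs reported 105.3 → residual 44.1 km
  ST_05: calculated 152.1 vs reported 152.1 → residual 0.0 km
  ST_06: calculated 25.0 vs reported 25.0 → residual 0.0 km
  ST_07: calculated 240.8 vs reported 240.8 → residual 0.0 km
ST_05, ST_06, ST_07 are mutually consistent (residuals ≈ 0); ST_04 is off by 44.1 km.

ST_04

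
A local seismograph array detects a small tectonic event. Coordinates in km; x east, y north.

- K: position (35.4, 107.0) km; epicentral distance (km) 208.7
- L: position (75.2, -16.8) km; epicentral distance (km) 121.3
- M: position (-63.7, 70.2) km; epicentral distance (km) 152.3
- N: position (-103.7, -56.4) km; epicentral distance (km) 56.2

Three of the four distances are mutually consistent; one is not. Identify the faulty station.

Solve using three stations at a time. Using K, M, N (subtract circle equations pairwise → linear system) gives (x, y) ≈ (-53.6, -81.7).
Distances from that point to each station vs reported:
  K: calculated 208.7 vs reported 208.7 → residual 0.0 km
  L: calculated 144.3 vs reported 121.3 → residual 23.0 km
  M: calculated 152.3 vs reported 152.3 → residual 0.0 km
  N: calculated 56.1 vs reported 56.2 → residual 0.1 km
K, M, N are mutually consistent (residuals ≈ 0); L is off by 23.0 km.

L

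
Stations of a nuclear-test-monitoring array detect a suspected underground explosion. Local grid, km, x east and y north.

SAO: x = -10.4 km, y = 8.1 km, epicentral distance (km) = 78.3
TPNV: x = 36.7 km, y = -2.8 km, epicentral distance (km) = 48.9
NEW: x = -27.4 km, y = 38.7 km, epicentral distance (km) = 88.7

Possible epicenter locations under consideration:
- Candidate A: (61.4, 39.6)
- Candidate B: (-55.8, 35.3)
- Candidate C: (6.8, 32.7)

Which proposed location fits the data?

For each candidate, compare |candidate − station| to the reported distance:
Candidate A: residuals SAO 0.1, TPNV 0.2, NEW 0.1 → max 0.2 km
Candidate B: residuals SAO 25.4, TPNV 51.1, NEW 60.1 → max 60.1 km
Candidate C: residuals SAO 48.3, TPNV 2.5, NEW 54.0 → max 54.0 km
Only Candidate A has all residuals ≈ 0.

Candidate A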